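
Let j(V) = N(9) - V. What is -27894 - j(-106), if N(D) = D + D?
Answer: -28018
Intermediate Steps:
N(D) = 2*D
j(V) = 18 - V (j(V) = 2*9 - V = 18 - V)
-27894 - j(-106) = -27894 - (18 - 1*(-106)) = -27894 - (18 + 106) = -27894 - 1*124 = -27894 - 124 = -28018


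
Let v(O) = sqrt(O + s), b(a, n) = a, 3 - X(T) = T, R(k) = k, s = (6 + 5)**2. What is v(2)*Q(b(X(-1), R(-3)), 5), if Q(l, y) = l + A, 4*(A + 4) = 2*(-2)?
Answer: -sqrt(123) ≈ -11.091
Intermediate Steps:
s = 121 (s = 11**2 = 121)
X(T) = 3 - T
A = -5 (A = -4 + (2*(-2))/4 = -4 + (1/4)*(-4) = -4 - 1 = -5)
Q(l, y) = -5 + l (Q(l, y) = l - 5 = -5 + l)
v(O) = sqrt(121 + O) (v(O) = sqrt(O + 121) = sqrt(121 + O))
v(2)*Q(b(X(-1), R(-3)), 5) = sqrt(121 + 2)*(-5 + (3 - 1*(-1))) = sqrt(123)*(-5 + (3 + 1)) = sqrt(123)*(-5 + 4) = sqrt(123)*(-1) = -sqrt(123)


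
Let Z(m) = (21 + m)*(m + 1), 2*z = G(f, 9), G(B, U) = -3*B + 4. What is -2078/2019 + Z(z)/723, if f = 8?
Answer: -567425/486579 ≈ -1.1662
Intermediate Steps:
G(B, U) = 4 - 3*B
z = -10 (z = (4 - 3*8)/2 = (4 - 24)/2 = (½)*(-20) = -10)
Z(m) = (1 + m)*(21 + m) (Z(m) = (21 + m)*(1 + m) = (1 + m)*(21 + m))
-2078/2019 + Z(z)/723 = -2078/2019 + (21 + (-10)² + 22*(-10))/723 = -2078*1/2019 + (21 + 100 - 220)*(1/723) = -2078/2019 - 99*1/723 = -2078/2019 - 33/241 = -567425/486579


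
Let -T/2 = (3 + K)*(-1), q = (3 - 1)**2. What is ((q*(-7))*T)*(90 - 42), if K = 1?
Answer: -10752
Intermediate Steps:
q = 4 (q = 2**2 = 4)
T = 8 (T = -2*(3 + 1)*(-1) = -8*(-1) = -2*(-4) = 8)
((q*(-7))*T)*(90 - 42) = ((4*(-7))*8)*(90 - 42) = -28*8*48 = -224*48 = -10752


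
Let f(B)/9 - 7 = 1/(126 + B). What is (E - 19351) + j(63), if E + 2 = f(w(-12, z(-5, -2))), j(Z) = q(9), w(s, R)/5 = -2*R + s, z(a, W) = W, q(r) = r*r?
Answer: -1651965/86 ≈ -19209.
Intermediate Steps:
q(r) = r**2
w(s, R) = -10*R + 5*s (w(s, R) = 5*(-2*R + s) = 5*(s - 2*R) = -10*R + 5*s)
j(Z) = 81 (j(Z) = 9**2 = 81)
f(B) = 63 + 9/(126 + B)
E = 5255/86 (E = -2 + 9*(883 + 7*(-10*(-2) + 5*(-12)))/(126 + (-10*(-2) + 5*(-12))) = -2 + 9*(883 + 7*(20 - 60))/(126 + (20 - 60)) = -2 + 9*(883 + 7*(-40))/(126 - 40) = -2 + 9*(883 - 280)/86 = -2 + 9*(1/86)*603 = -2 + 5427/86 = 5255/86 ≈ 61.105)
(E - 19351) + j(63) = (5255/86 - 19351) + 81 = -1658931/86 + 81 = -1651965/86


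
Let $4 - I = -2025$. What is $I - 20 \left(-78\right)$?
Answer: $3589$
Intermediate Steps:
$I = 2029$ ($I = 4 - -2025 = 4 + 2025 = 2029$)
$I - 20 \left(-78\right) = 2029 - 20 \left(-78\right) = 2029 - -1560 = 2029 + 1560 = 3589$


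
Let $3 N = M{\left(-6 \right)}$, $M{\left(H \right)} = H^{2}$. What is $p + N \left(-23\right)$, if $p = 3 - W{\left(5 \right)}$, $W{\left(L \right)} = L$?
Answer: $-278$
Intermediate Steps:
$N = 12$ ($N = \frac{\left(-6\right)^{2}}{3} = \frac{1}{3} \cdot 36 = 12$)
$p = -2$ ($p = 3 - 5 = -2$)
$p + N \left(-23\right) = -2 + 12 \left(-23\right) = -2 - 276 = -278$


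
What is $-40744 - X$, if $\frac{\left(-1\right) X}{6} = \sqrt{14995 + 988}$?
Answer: $-40744 + 6 \sqrt{15983} \approx -39985.0$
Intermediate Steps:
$X = - 6 \sqrt{15983}$ ($X = - 6 \sqrt{14995 + 988} = - 6 \sqrt{15983} \approx -758.54$)
$-40744 - X = -40744 - - 6 \sqrt{15983} = -40744 + 6 \sqrt{15983}$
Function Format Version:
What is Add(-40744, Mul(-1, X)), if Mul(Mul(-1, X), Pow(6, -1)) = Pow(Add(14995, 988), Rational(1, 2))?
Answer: Add(-40744, Mul(6, Pow(15983, Rational(1, 2)))) ≈ -39985.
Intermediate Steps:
X = Mul(-6, Pow(15983, Rational(1, 2))) (X = Mul(-6, Pow(Add(14995, 988), Rational(1, 2))) = Mul(-6, Pow(15983, Rational(1, 2))) ≈ -758.54)
Add(-40744, Mul(-1, X)) = Add(-40744, Mul(-1, Mul(-6, Pow(15983, Rational(1, 2))))) = Add(-40744, Mul(6, Pow(15983, Rational(1, 2))))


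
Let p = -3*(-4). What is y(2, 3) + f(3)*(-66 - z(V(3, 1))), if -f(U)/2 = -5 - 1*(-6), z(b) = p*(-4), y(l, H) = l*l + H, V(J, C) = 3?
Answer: 43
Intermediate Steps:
p = 12
y(l, H) = H + l² (y(l, H) = l² + H = H + l²)
z(b) = -48 (z(b) = 12*(-4) = -48)
f(U) = -2 (f(U) = -2*(-5 - 1*(-6)) = -2*(-5 + 6) = -2*1 = -2)
y(2, 3) + f(3)*(-66 - z(V(3, 1))) = (3 + 2²) - 2*(-66 - 1*(-48)) = (3 + 4) - 2*(-66 + 48) = 7 - 2*(-18) = 7 + 36 = 43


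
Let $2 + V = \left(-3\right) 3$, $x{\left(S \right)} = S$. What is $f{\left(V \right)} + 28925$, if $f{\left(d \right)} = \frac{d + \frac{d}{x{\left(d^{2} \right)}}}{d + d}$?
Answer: $\frac{3499986}{121} \approx 28926.0$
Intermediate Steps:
$V = -11$ ($V = -2 - 9 = -11$)
$f{\left(d \right)} = \frac{d + \frac{1}{d}}{2 d}$ ($f{\left(d \right)} = \frac{d + \frac{d}{d^{2}}}{d + d} = \frac{d + \frac{d}{d^{2}}}{2 d} = \left(d + \frac{1}{d}\right) \frac{1}{2 d} = \frac{d + \frac{1}{d}}{2 d}$)
$f{\left(V \right)} + 28925 = \frac{1 + \left(-11\right)^{2}}{2 \cdot 121} + 28925 = \frac{1}{2} \cdot \frac{1}{121} \left(1 + 121\right) + 28925 = \frac{1}{2} \cdot \frac{1}{121} \cdot 122 + 28925 = \frac{61}{121} + 28925 = \frac{3499986}{121}$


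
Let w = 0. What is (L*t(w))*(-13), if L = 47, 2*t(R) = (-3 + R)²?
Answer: -5499/2 ≈ -2749.5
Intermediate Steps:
t(R) = (-3 + R)²/2
(L*t(w))*(-13) = (47*((-3 + 0)²/2))*(-13) = (47*((½)*(-3)²))*(-13) = (47*((½)*9))*(-13) = (47*(9/2))*(-13) = (423/2)*(-13) = -5499/2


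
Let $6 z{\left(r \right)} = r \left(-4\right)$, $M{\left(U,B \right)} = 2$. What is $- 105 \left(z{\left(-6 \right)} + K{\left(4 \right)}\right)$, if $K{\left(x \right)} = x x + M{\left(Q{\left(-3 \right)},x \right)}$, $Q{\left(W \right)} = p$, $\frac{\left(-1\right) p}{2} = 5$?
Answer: $-2310$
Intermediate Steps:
$p = -10$ ($p = \left(-2\right) 5 = -10$)
$Q{\left(W \right)} = -10$
$z{\left(r \right)} = - \frac{2 r}{3}$ ($z{\left(r \right)} = \frac{r \left(-4\right)}{6} = \frac{\left(-4\right) r}{6} = - \frac{2 r}{3}$)
$K{\left(x \right)} = 2 + x^{2}$ ($K{\left(x \right)} = x x + 2 = x^{2} + 2 = 2 + x^{2}$)
$- 105 \left(z{\left(-6 \right)} + K{\left(4 \right)}\right) = - 105 \left(\left(- \frac{2}{3}\right) \left(-6\right) + \left(2 + 4^{2}\right)\right) = - 105 \left(4 + \left(2 + 16\right)\right) = - 105 \left(4 + 18\right) = \left(-105\right) 22 = -2310$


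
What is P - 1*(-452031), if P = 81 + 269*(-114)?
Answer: 421446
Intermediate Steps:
P = -30585 (P = 81 - 30666 = -30585)
P - 1*(-452031) = -30585 - 1*(-452031) = -30585 + 452031 = 421446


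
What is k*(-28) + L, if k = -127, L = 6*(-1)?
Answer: 3550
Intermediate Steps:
L = -6
k*(-28) + L = -127*(-28) - 6 = 3556 - 6 = 3550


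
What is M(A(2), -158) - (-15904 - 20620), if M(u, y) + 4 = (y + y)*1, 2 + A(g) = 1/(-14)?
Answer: 36204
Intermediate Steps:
A(g) = -29/14 (A(g) = -2 + 1/(-14) = -2 - 1/14 = -29/14)
M(u, y) = -4 + 2*y (M(u, y) = -4 + (y + y)*1 = -4 + (2*y)*1 = -4 + 2*y)
M(A(2), -158) - (-15904 - 20620) = (-4 + 2*(-158)) - (-15904 - 20620) = (-4 - 316) - 1*(-36524) = -320 + 36524 = 36204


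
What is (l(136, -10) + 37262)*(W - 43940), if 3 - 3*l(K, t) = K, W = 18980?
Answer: -928952960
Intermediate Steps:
l(K, t) = 1 - K/3
(l(136, -10) + 37262)*(W - 43940) = ((1 - 1/3*136) + 37262)*(18980 - 43940) = ((1 - 136/3) + 37262)*(-24960) = (-133/3 + 37262)*(-24960) = (111653/3)*(-24960) = -928952960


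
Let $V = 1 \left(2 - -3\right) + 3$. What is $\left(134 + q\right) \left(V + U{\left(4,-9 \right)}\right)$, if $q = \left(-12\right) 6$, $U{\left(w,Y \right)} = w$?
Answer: $744$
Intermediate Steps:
$V = 8$ ($V = 1 \left(2 + 3\right) + 3 = 1 \cdot 5 + 3 = 5 + 3 = 8$)
$q = -72$
$\left(134 + q\right) \left(V + U{\left(4,-9 \right)}\right) = \left(134 - 72\right) \left(8 + 4\right) = 62 \cdot 12 = 744$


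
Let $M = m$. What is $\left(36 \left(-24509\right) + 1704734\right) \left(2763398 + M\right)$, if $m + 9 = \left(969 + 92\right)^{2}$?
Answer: $3198442955100$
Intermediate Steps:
$m = 1125712$ ($m = -9 + \left(969 + 92\right)^{2} = -9 + 1061^{2} = -9 + 1125721 = 1125712$)
$M = 1125712$
$\left(36 \left(-24509\right) + 1704734\right) \left(2763398 + M\right) = \left(36 \left(-24509\right) + 1704734\right) \left(2763398 + 1125712\right) = \left(-882324 + 1704734\right) 3889110 = 822410 \cdot 3889110 = 3198442955100$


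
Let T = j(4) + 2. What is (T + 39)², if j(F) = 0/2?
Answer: 1681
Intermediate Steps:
j(F) = 0 (j(F) = 0*(½) = 0)
T = 2 (T = 0 + 2 = 2)
(T + 39)² = (2 + 39)² = 41² = 1681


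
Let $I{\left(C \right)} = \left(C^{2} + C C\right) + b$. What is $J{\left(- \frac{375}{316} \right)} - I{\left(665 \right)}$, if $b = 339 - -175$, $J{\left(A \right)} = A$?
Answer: $- \frac{279648999}{316} \approx -8.8497 \cdot 10^{5}$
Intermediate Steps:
$b = 514$ ($b = 339 + 175 = 514$)
$I{\left(C \right)} = 514 + 2 C^{2}$ ($I{\left(C \right)} = \left(C^{2} + C C\right) + 514 = \left(C^{2} + C^{2}\right) + 514 = 2 C^{2} + 514 = 514 + 2 C^{2}$)
$J{\left(- \frac{375}{316} \right)} - I{\left(665 \right)} = - \frac{375}{316} - \left(514 + 2 \cdot 665^{2}\right) = \left(-375\right) \frac{1}{316} - \left(514 + 2 \cdot 442225\right) = - \frac{375}{316} - \left(514 + 884450\right) = - \frac{375}{316} - 884964 = - \frac{279648999}{316}$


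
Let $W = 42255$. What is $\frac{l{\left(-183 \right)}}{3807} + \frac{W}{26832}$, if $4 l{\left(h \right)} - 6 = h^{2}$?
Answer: $\frac{42838805}{11349936} \approx 3.7744$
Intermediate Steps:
$l{\left(h \right)} = \frac{3}{2} + \frac{h^{2}}{4}$
$\frac{l{\left(-183 \right)}}{3807} + \frac{W}{26832} = \frac{\frac{3}{2} + \frac{\left(-183\right)^{2}}{4}}{3807} + \frac{42255}{26832} = \left(\frac{3}{2} + \frac{1}{4} \cdot 33489\right) \frac{1}{3807} + 42255 \cdot \frac{1}{26832} = \left(\frac{3}{2} + \frac{33489}{4}\right) \frac{1}{3807} + \frac{14085}{8944} = \frac{33495}{4} \cdot \frac{1}{3807} + \frac{14085}{8944} = \frac{11165}{5076} + \frac{14085}{8944} = \frac{42838805}{11349936}$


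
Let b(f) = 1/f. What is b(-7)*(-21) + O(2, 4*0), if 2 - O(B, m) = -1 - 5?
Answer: 11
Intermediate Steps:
O(B, m) = 8 (O(B, m) = 2 - (-1 - 5) = 2 - 1*(-6) = 2 + 6 = 8)
b(-7)*(-21) + O(2, 4*0) = -21/(-7) + 8 = -⅐*(-21) + 8 = 3 + 8 = 11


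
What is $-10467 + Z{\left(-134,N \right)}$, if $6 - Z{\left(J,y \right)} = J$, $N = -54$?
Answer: $-10327$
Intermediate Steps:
$Z{\left(J,y \right)} = 6 - J$
$-10467 + Z{\left(-134,N \right)} = -10467 + \left(6 - -134\right) = -10467 + \left(6 + 134\right) = -10467 + 140 = -10327$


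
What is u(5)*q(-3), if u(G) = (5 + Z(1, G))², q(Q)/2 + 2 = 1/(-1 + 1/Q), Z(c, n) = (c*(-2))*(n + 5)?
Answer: -2475/2 ≈ -1237.5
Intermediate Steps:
Z(c, n) = -2*c*(5 + n) (Z(c, n) = (-2*c)*(5 + n) = -2*c*(5 + n))
q(Q) = -4 + 2/(-1 + 1/Q)
u(G) = (-5 - 2*G)² (u(G) = (5 - 2*1*(5 + G))² = (5 + (-10 - 2*G))² = (-5 - 2*G)²)
u(5)*q(-3) = (5 + 2*5)²*(2*(2 - 3*(-3))/(-1 - 3)) = (5 + 10)²*(2*(2 + 9)/(-4)) = 15²*(2*(-¼)*11) = 225*(-11/2) = -2475/2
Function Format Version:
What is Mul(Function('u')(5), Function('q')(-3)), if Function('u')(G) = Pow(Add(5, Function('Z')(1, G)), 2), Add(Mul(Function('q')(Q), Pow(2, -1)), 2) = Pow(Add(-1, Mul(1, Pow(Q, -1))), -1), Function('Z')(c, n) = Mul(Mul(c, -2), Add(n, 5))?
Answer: Rational(-2475, 2) ≈ -1237.5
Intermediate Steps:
Function('Z')(c, n) = Mul(-2, c, Add(5, n)) (Function('Z')(c, n) = Mul(Mul(-2, c), Add(5, n)) = Mul(-2, c, Add(5, n)))
Function('q')(Q) = Add(-4, Mul(2, Pow(Add(-1, Pow(Q, -1)), -1))) (Function('q')(Q) = Add(-4, Mul(2, Pow(Add(-1, Mul(1, Pow(Q, -1))), -1))) = Add(-4, Mul(2, Pow(Add(-1, Pow(Q, -1)), -1))))
Function('u')(G) = Pow(Add(-5, Mul(-2, G)), 2) (Function('u')(G) = Pow(Add(5, Mul(-2, 1, Add(5, G))), 2) = Pow(Add(5, Add(-10, Mul(-2, G))), 2) = Pow(Add(-5, Mul(-2, G)), 2))
Mul(Function('u')(5), Function('q')(-3)) = Mul(Pow(Add(5, Mul(2, 5)), 2), Mul(2, Pow(Add(-1, -3), -1), Add(2, Mul(-3, -3)))) = Mul(Pow(Add(5, 10), 2), Mul(2, Pow(-4, -1), Add(2, 9))) = Mul(Pow(15, 2), Mul(2, Rational(-1, 4), 11)) = Mul(225, Rational(-11, 2)) = Rational(-2475, 2)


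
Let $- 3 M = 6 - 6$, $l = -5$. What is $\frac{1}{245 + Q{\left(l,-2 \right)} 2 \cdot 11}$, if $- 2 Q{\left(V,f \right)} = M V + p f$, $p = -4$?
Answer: $\frac{1}{157} \approx 0.0063694$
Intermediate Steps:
$M = 0$ ($M = - \frac{6 - 6}{3} = \left(- \frac{1}{3}\right) 0 = 0$)
$Q{\left(V,f \right)} = 2 f$ ($Q{\left(V,f \right)} = - \frac{0 V - 4 f}{2} = - \frac{0 - 4 f}{2} = - \frac{\left(-4\right) f}{2} = 2 f$)
$\frac{1}{245 + Q{\left(l,-2 \right)} 2 \cdot 11} = \frac{1}{245 + 2 \left(-2\right) 2 \cdot 11} = \frac{1}{245 + \left(-4\right) 2 \cdot 11} = \frac{1}{245 - 88} = \frac{1}{157}$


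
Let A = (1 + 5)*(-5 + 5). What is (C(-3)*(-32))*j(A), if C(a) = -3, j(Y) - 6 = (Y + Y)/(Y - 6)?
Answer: 576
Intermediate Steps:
A = 0 (A = 6*0 = 0)
j(Y) = 6 + 2*Y/(-6 + Y) (j(Y) = 6 + (Y + Y)/(Y - 6) = 6 + (2*Y)/(-6 + Y) = 6 + 2*Y/(-6 + Y))
(C(-3)*(-32))*j(A) = (-3*(-32))*(4*(-9 + 2*0)/(-6 + 0)) = 96*(4*(-9 + 0)/(-6)) = 96*(4*(-⅙)*(-9)) = 96*6 = 576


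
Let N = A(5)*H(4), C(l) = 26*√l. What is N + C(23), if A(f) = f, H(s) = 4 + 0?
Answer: 20 + 26*√23 ≈ 144.69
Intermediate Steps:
H(s) = 4
N = 20 (N = 5*4 = 20)
N + C(23) = 20 + 26*√23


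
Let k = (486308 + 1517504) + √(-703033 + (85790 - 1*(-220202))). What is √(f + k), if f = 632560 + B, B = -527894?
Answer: √(2108478 + I*√397041) ≈ 1452.1 + 0.22*I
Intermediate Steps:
f = 104666 (f = 632560 - 527894 = 104666)
k = 2003812 + I*√397041 (k = 2003812 + √(-703033 + (85790 + 220202)) = 2003812 + √(-703033 + 305992) = 2003812 + √(-397041) = 2003812 + I*√397041 ≈ 2.0038e+6 + 630.11*I)
√(f + k) = √(104666 + (2003812 + I*√397041)) = √(2108478 + I*√397041)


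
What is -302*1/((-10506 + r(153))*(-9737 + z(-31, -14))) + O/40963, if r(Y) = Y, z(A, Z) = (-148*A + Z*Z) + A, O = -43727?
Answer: -1128148617865/1056832127988 ≈ -1.0675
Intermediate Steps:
z(A, Z) = Z**2 - 147*A (z(A, Z) = (-148*A + Z**2) + A = (Z**2 - 148*A) + A = Z**2 - 147*A)
-302*1/((-10506 + r(153))*(-9737 + z(-31, -14))) + O/40963 = -302*1/((-10506 + 153)*(-9737 + ((-14)**2 - 147*(-31)))) - 43727/40963 = -302*(-1/(10353*(-9737 + (196 + 4557)))) - 43727*1/40963 = -302*(-1/(10353*(-9737 + 4753))) - 43727/40963 = -302/((-10353*(-4984))) - 43727/40963 = -302/51599352 - 43727/40963 = -302*1/51599352 - 43727/40963 = -151/25799676 - 43727/40963 = -1128148617865/1056832127988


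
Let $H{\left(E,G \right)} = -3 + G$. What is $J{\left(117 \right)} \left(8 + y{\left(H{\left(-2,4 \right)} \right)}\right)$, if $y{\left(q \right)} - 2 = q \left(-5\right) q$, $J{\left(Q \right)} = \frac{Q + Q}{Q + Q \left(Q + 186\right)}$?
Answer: $\frac{5}{152} \approx 0.032895$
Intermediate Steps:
$J{\left(Q \right)} = \frac{2 Q}{Q + Q \left(186 + Q\right)}$
$y{\left(q \right)} = 2 - 5 q^{2}$ ($y{\left(q \right)} = 2 + q \left(-5\right) q = 2 + - 5 q q = 2 - 5 q^{2}$)
$J{\left(117 \right)} \left(8 + y{\left(H{\left(-2,4 \right)} \right)}\right) = \frac{2}{187 + 117} \left(8 + \left(2 - 5 \left(-3 + 4\right)^{2}\right)\right) = \frac{2}{304} \left(8 + \left(2 - 5 \cdot 1^{2}\right)\right) = 2 \cdot \frac{1}{304} \left(8 + \left(2 - 5\right)\right) = \frac{8 + \left(2 - 5\right)}{152} = \frac{8 - 3}{152} = \frac{1}{152} \cdot 5 = \frac{5}{152}$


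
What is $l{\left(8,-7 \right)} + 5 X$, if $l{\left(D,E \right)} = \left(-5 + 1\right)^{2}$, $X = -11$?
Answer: $-39$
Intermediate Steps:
$l{\left(D,E \right)} = 16$ ($l{\left(D,E \right)} = \left(-4\right)^{2} = 16$)
$l{\left(8,-7 \right)} + 5 X = 16 + 5 \left(-11\right) = 16 - 55 = -39$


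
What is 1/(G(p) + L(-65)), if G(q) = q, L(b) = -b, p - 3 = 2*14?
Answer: 1/96 ≈ 0.010417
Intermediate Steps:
p = 31 (p = 3 + 2*14 = 3 + 28 = 31)
1/(G(p) + L(-65)) = 1/(31 - 1*(-65)) = 1/(31 + 65) = 1/96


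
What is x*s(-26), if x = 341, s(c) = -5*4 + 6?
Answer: -4774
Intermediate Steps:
s(c) = -14 (s(c) = -20 + 6 = -14)
x*s(-26) = 341*(-14) = -4774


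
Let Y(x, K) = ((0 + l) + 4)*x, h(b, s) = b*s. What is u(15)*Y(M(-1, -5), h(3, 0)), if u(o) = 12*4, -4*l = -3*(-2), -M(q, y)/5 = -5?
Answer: 3000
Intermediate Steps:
M(q, y) = 25 (M(q, y) = -5*(-5) = 25)
l = -3/2 (l = -(-3)*(-2)/4 = -¼*6 = -3/2 ≈ -1.5000)
u(o) = 48
Y(x, K) = 5*x/2 (Y(x, K) = ((0 - 3/2) + 4)*x = (-3/2 + 4)*x = 5*x/2)
u(15)*Y(M(-1, -5), h(3, 0)) = 48*((5/2)*25) = 48*(125/2) = 3000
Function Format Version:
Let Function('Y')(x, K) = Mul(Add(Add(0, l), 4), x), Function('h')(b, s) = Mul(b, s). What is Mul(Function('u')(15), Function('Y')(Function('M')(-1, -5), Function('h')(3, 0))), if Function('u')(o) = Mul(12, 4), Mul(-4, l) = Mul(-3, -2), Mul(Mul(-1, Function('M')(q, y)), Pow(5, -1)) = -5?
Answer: 3000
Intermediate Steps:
Function('M')(q, y) = 25 (Function('M')(q, y) = Mul(-5, -5) = 25)
l = Rational(-3, 2) (l = Mul(Rational(-1, 4), Mul(-3, -2)) = Mul(Rational(-1, 4), 6) = Rational(-3, 2) ≈ -1.5000)
Function('u')(o) = 48
Function('Y')(x, K) = Mul(Rational(5, 2), x) (Function('Y')(x, K) = Mul(Add(Add(0, Rational(-3, 2)), 4), x) = Mul(Add(Rational(-3, 2), 4), x) = Mul(Rational(5, 2), x))
Mul(Function('u')(15), Function('Y')(Function('M')(-1, -5), Function('h')(3, 0))) = Mul(48, Mul(Rational(5, 2), 25)) = Mul(48, Rational(125, 2)) = 3000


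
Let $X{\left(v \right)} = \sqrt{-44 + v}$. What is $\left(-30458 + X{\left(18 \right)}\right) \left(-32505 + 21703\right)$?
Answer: $329007316 - 10802 i \sqrt{26} \approx 3.2901 \cdot 10^{8} - 55080.0 i$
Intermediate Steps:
$\left(-30458 + X{\left(18 \right)}\right) \left(-32505 + 21703\right) = \left(-30458 + \sqrt{-44 + 18}\right) \left(-32505 + 21703\right) = \left(-30458 + \sqrt{-26}\right) \left(-10802\right) = \left(-30458 + i \sqrt{26}\right) \left(-10802\right) = 329007316 - 10802 i \sqrt{26}$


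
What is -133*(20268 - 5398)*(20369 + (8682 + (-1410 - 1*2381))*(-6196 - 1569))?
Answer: 75070402696660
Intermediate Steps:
-133*(20268 - 5398)*(20369 + (8682 + (-1410 - 1*2381))*(-6196 - 1569)) = -1977710*(20369 + (8682 + (-1410 - 2381))*(-7765)) = -1977710*(20369 + (8682 - 3791)*(-7765)) = -1977710*(20369 + 4891*(-7765)) = -1977710*(20369 - 37978615) = -1977710*(-37958246) = -133*(-564439118020) = 75070402696660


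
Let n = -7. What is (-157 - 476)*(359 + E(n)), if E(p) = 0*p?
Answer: -227247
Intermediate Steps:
E(p) = 0
(-157 - 476)*(359 + E(n)) = (-157 - 476)*(359 + 0) = -633*359 = -227247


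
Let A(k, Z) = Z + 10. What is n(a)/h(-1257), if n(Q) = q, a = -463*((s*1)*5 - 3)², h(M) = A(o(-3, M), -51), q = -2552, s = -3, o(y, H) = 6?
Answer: 2552/41 ≈ 62.244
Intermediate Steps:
A(k, Z) = 10 + Z
h(M) = -41 (h(M) = 10 - 51 = -41)
a = -150012 (a = -463*(-3*1*5 - 3)² = -463*(-3*5 - 3)² = -463*(-15 - 3)² = -463*(-18)² = -463*324 = -150012)
n(Q) = -2552
n(a)/h(-1257) = -2552/(-41) = -2552*(-1/41) = 2552/41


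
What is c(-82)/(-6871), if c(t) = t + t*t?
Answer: -6642/6871 ≈ -0.96667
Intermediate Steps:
c(t) = t + t²
c(-82)/(-6871) = -82*(1 - 82)/(-6871) = -82*(-81)*(-1/6871) = 6642*(-1/6871) = -6642/6871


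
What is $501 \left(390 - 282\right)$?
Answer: $54108$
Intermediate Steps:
$501 \left(390 - 282\right) = 501 \cdot 108 = 54108$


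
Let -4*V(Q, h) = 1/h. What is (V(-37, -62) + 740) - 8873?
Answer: -2016983/248 ≈ -8133.0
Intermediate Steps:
V(Q, h) = -1/(4*h)
(V(-37, -62) + 740) - 8873 = (-1/4/(-62) + 740) - 8873 = (-1/4*(-1/62) + 740) - 8873 = (1/248 + 740) - 8873 = 183521/248 - 8873 = -2016983/248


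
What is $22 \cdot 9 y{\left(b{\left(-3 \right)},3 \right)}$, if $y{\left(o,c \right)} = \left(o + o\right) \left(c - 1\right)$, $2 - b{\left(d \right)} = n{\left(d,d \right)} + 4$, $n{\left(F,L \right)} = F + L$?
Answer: $3168$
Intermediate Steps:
$b{\left(d \right)} = -2 - 2 d$ ($b{\left(d \right)} = 2 - \left(\left(d + d\right) + 4\right) = 2 - \left(2 d + 4\right) = 2 - \left(4 + 2 d\right) = -2 - 2 d$)
$y{\left(o,c \right)} = 2 o \left(-1 + c\right)$
$22 \cdot 9 y{\left(b{\left(-3 \right)},3 \right)} = 22 \cdot 9 \cdot 2 \left(-2 - -6\right) \left(-1 + 3\right) = 198 \cdot 2 \left(-2 + 6\right) 2 = 198 \cdot 2 \cdot 4 \cdot 2 = 198 \cdot 16 = 3168$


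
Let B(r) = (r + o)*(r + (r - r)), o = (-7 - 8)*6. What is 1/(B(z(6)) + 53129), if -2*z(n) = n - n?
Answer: 1/53129 ≈ 1.8822e-5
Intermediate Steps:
z(n) = 0 (z(n) = -(n - n)/2 = -½*0 = 0)
o = -90 (o = -15*6 = -90)
B(r) = r*(-90 + r) (B(r) = (r - 90)*(r + (r - r)) = (-90 + r)*(r + 0) = (-90 + r)*r = r*(-90 + r))
1/(B(z(6)) + 53129) = 1/(0*(-90 + 0) + 53129) = 1/(0*(-90) + 53129) = 1/(0 + 53129) = 1/53129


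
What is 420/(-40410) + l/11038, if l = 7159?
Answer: 9488641/14868186 ≈ 0.63818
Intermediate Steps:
420/(-40410) + l/11038 = 420/(-40410) + 7159/11038 = 420*(-1/40410) + 7159*(1/11038) = -14/1347 + 7159/11038 = 9488641/14868186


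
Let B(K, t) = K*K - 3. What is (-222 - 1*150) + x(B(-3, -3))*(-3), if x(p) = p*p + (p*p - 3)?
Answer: -579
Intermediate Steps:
B(K, t) = -3 + K² (B(K, t) = K² - 3 = -3 + K²)
x(p) = -3 + 2*p² (x(p) = p² + (p² - 3) = p² + (-3 + p²) = -3 + 2*p²)
(-222 - 1*150) + x(B(-3, -3))*(-3) = (-222 - 1*150) + (-3 + 2*(-3 + (-3)²)²)*(-3) = (-222 - 150) + (-3 + 2*(-3 + 9)²)*(-3) = -372 + (-3 + 2*6²)*(-3) = -372 + (-3 + 2*36)*(-3) = -372 + (-3 + 72)*(-3) = -372 + 69*(-3) = -372 - 207 = -579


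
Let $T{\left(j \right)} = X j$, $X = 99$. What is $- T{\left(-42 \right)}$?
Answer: $4158$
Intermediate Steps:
$T{\left(j \right)} = 99 j$
$- T{\left(-42 \right)} = - 99 \left(-42\right) = \left(-1\right) \left(-4158\right) = 4158$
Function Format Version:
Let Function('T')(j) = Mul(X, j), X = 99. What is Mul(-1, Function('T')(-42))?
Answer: 4158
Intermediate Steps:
Function('T')(j) = Mul(99, j)
Mul(-1, Function('T')(-42)) = Mul(-1, Mul(99, -42)) = Mul(-1, -4158) = 4158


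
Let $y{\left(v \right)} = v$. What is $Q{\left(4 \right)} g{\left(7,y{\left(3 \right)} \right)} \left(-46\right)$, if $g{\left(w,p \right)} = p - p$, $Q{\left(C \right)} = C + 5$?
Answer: $0$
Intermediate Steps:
$Q{\left(C \right)} = 5 + C$
$g{\left(w,p \right)} = 0$
$Q{\left(4 \right)} g{\left(7,y{\left(3 \right)} \right)} \left(-46\right) = \left(5 + 4\right) 0 \left(-46\right) = 9 \cdot 0 \left(-46\right) = 0 \left(-46\right) = 0$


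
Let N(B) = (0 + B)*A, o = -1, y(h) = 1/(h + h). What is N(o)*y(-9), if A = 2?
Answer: ⅑ ≈ 0.11111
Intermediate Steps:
y(h) = 1/(2*h)
N(B) = 2*B (N(B) = (0 + B)*2 = B*2 = 2*B)
N(o)*y(-9) = (2*(-1))*((½)/(-9)) = -(-1)/9 = -2*(-1/18) = ⅑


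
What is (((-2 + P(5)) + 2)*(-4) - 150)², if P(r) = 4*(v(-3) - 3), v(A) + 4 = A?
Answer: 100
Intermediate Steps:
v(A) = -4 + A
P(r) = -40 (P(r) = 4*((-4 - 3) - 3) = 4*(-7 - 3) = 4*(-10) = -40)
(((-2 + P(5)) + 2)*(-4) - 150)² = (((-2 - 40) + 2)*(-4) - 150)² = ((-42 + 2)*(-4) - 150)² = (-40*(-4) - 150)² = (160 - 150)² = 10² = 100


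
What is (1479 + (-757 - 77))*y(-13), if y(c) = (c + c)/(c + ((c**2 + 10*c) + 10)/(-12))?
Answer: 40248/41 ≈ 981.66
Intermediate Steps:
y(c) = 2*c/(-5/6 - c**2/12 + c/6) (y(c) = (2*c)/(c + (10 + c**2 + 10*c)*(-1/12)) = (2*c)/(c + (-5/6 - 5*c/6 - c**2/12)) = (2*c)/(-5/6 - c**2/12 + c/6) = 2*c/(-5/6 - c**2/12 + c/6))
(1479 + (-757 - 77))*y(-13) = (1479 + (-757 - 77))*(-24*(-13)/(10 + (-13)**2 - 2*(-13))) = (1479 - 834)*(-24*(-13)/(10 + 169 + 26)) = 645*(-24*(-13)/205) = 645*(-24*(-13)*1/205) = 645*(312/205) = 40248/41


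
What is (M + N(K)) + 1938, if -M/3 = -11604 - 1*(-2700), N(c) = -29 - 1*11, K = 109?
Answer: 28610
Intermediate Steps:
N(c) = -40 (N(c) = -29 - 11 = -40)
M = 26712 (M = -3*(-11604 - 1*(-2700)) = -3*(-11604 + 2700) = -3*(-8904) = 26712)
(M + N(K)) + 1938 = (26712 - 40) + 1938 = 26672 + 1938 = 28610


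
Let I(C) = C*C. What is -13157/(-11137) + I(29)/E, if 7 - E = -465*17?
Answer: 2638707/2049208 ≈ 1.2877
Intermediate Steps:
E = 7912 (E = 7 - (-465)*17 = 7 - 1*(-7905) = 7 + 7905 = 7912)
I(C) = C²
-13157/(-11137) + I(29)/E = -13157/(-11137) + 29²/7912 = -13157*(-1/11137) + 841*(1/7912) = 13157/11137 + 841/7912 = 2638707/2049208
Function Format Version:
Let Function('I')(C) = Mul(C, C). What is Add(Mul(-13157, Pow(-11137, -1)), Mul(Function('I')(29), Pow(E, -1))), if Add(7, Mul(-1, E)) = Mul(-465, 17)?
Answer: Rational(2638707, 2049208) ≈ 1.2877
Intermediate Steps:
E = 7912 (E = Add(7, Mul(-1, Mul(-465, 17))) = Add(7, Mul(-1, -7905)) = Add(7, 7905) = 7912)
Function('I')(C) = Pow(C, 2)
Add(Mul(-13157, Pow(-11137, -1)), Mul(Function('I')(29), Pow(E, -1))) = Add(Mul(-13157, Pow(-11137, -1)), Mul(Pow(29, 2), Pow(7912, -1))) = Add(Mul(-13157, Rational(-1, 11137)), Mul(841, Rational(1, 7912))) = Add(Rational(13157, 11137), Rational(841, 7912)) = Rational(2638707, 2049208)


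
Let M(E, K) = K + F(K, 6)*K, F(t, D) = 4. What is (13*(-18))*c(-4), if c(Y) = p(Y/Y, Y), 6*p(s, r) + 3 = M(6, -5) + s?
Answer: 1053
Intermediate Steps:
M(E, K) = 5*K (M(E, K) = K + 4*K = 5*K)
p(s, r) = -14/3 + s/6 (p(s, r) = -½ + (5*(-5) + s)/6 = -½ + (-25 + s)/6 = -½ + (-25/6 + s/6) = -14/3 + s/6)
c(Y) = -9/2 (c(Y) = -14/3 + (Y/Y)/6 = -14/3 + (⅙)*1 = -14/3 + ⅙ = -9/2)
(13*(-18))*c(-4) = (13*(-18))*(-9/2) = -234*(-9/2) = 1053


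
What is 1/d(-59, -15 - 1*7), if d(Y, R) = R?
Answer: -1/22 ≈ -0.045455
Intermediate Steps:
1/d(-59, -15 - 1*7) = 1/(-15 - 1*7) = 1/(-15 - 7) = 1/(-22) = -1/22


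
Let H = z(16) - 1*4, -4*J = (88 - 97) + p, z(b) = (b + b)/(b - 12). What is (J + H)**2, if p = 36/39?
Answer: 97969/2704 ≈ 36.231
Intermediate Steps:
p = 12/13 (p = 36*(1/39) = 12/13 ≈ 0.92308)
z(b) = 2*b/(-12 + b) (z(b) = (2*b)/(-12 + b) = 2*b/(-12 + b))
J = 105/52 (J = -((88 - 97) + 12/13)/4 = -(-9 + 12/13)/4 = -1/4*(-105/13) = 105/52 ≈ 2.0192)
H = 4 (H = 2*16/(-12 + 16) - 1*4 = 2*16/4 - 4 = 2*16*(1/4) - 4 = 8 - 4 = 4)
(J + H)**2 = (105/52 + 4)**2 = (313/52)**2 = 97969/2704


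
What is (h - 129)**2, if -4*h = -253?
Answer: 69169/16 ≈ 4323.1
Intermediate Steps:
h = 253/4 (h = -1/4*(-253) = 253/4 ≈ 63.250)
(h - 129)**2 = (253/4 - 129)**2 = (-263/4)**2 = 69169/16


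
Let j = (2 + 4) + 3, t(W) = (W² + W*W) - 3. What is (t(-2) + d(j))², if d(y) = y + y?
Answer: 529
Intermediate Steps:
t(W) = -3 + 2*W² (t(W) = (W² + W²) - 3 = 2*W² - 3 = -3 + 2*W²)
j = 9 (j = 6 + 3 = 9)
d(y) = 2*y
(t(-2) + d(j))² = ((-3 + 2*(-2)²) + 2*9)² = ((-3 + 2*4) + 18)² = ((-3 + 8) + 18)² = (5 + 18)² = 23² = 529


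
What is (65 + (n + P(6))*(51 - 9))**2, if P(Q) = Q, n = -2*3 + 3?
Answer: 36481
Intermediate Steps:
n = -3 (n = -6 + 3 = -3)
(65 + (n + P(6))*(51 - 9))**2 = (65 + (-3 + 6)*(51 - 9))**2 = (65 + 3*42)**2 = (65 + 126)**2 = 191**2 = 36481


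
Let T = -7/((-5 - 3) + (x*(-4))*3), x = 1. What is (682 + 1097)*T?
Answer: 12453/20 ≈ 622.65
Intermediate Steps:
T = 7/20 (T = -7/((-5 - 3) + (1*(-4))*3) = -7/(-8 - 4*3) = -7/(-8 - 12) = -7/(-20) = -7*(-1/20) = 7/20 ≈ 0.35000)
(682 + 1097)*T = (682 + 1097)*(7/20) = 1779*(7/20) = 12453/20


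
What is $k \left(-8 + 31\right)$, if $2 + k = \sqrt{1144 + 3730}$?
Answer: $-46 + 23 \sqrt{4874} \approx 1559.7$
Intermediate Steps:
$k = -2 + \sqrt{4874}$ ($k = -2 + \sqrt{1144 + 3730} = -2 + \sqrt{4874} \approx 67.814$)
$k \left(-8 + 31\right) = \left(-2 + \sqrt{4874}\right) \left(-8 + 31\right) = \left(-2 + \sqrt{4874}\right) 23 = -46 + 23 \sqrt{4874}$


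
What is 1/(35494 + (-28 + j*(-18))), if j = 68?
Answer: 1/34242 ≈ 2.9204e-5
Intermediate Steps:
1/(35494 + (-28 + j*(-18))) = 1/(35494 + (-28 + 68*(-18))) = 1/(35494 + (-28 - 1224)) = 1/(35494 - 1252) = 1/34242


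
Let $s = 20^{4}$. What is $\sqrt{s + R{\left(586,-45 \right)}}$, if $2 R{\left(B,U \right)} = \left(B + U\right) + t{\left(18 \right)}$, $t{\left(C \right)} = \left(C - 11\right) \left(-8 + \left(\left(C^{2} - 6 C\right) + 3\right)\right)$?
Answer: $\sqrt{161009} \approx 401.26$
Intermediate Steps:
$t{\left(C \right)} = \left(-11 + C\right) \left(-5 + C^{2} - 6 C\right)$ ($t{\left(C \right)} = \left(-11 + C\right) \left(-8 + \left(3 + C^{2} - 6 C\right)\right) = \left(-11 + C\right) \left(-5 + C^{2} - 6 C\right)$)
$R{\left(B,U \right)} = \frac{1477}{2} + \frac{B}{2} + \frac{U}{2}$ ($R{\left(B,U \right)} = \frac{\left(B + U\right) + \left(55 + 18^{3} - 17 \cdot 18^{2} + 61 \cdot 18\right)}{2} = \frac{\left(B + U\right) + \left(55 + 5832 - 5508 + 1098\right)}{2} = \frac{\left(B + U\right) + 1477}{2} = \frac{1477 + B + U}{2} = \frac{1477}{2} + \frac{B}{2} + \frac{U}{2}$)
$s = 160000$
$\sqrt{s + R{\left(586,-45 \right)}} = \sqrt{160000 + \left(\frac{1477}{2} + \frac{1}{2} \cdot 586 + \frac{1}{2} \left(-45\right)\right)} = \sqrt{160000 + \left(\frac{1477}{2} + 293 - \frac{45}{2}\right)} = \sqrt{160000 + 1009} = \sqrt{161009}$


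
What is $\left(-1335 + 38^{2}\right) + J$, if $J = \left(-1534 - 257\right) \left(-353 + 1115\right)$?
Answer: $-1364633$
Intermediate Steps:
$J = -1364742$ ($J = \left(-1791\right) 762 = -1364742$)
$\left(-1335 + 38^{2}\right) + J = \left(-1335 + 38^{2}\right) - 1364742 = \left(-1335 + 1444\right) - 1364742 = 109 - 1364742 = -1364633$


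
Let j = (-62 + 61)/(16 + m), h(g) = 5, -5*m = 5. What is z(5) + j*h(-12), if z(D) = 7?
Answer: 20/3 ≈ 6.6667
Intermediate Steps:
m = -1 (m = -⅕*5 = -1)
j = -1/15 (j = (-62 + 61)/(16 - 1) = -1/15 ≈ -0.066667)
z(5) + j*h(-12) = 7 - 1/15*5 = 7 - ⅓ = 20/3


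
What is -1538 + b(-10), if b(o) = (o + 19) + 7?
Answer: -1522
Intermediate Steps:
b(o) = 26 + o (b(o) = (19 + o) + 7 = 26 + o)
-1538 + b(-10) = -1538 + (26 - 10) = -1538 + 16 = -1522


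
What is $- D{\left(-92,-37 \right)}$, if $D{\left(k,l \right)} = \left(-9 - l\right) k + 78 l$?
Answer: $5462$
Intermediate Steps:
$D{\left(k,l \right)} = 78 l + k \left(-9 - l\right)$ ($D{\left(k,l \right)} = k \left(-9 - l\right) + 78 l = 78 l + k \left(-9 - l\right)$)
$- D{\left(-92,-37 \right)} = - (\left(-9\right) \left(-92\right) + 78 \left(-37\right) - \left(-92\right) \left(-37\right)) = - (828 - 2886 - 3404) = \left(-1\right) \left(-5462\right) = 5462$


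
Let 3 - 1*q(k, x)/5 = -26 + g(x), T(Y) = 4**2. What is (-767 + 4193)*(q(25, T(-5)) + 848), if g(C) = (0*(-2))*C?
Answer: 3402018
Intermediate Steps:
g(C) = 0 (g(C) = 0*C = 0)
T(Y) = 16
q(k, x) = 145 (q(k, x) = 15 - 5*(-26 + 0) = 15 - 5*(-26) = 15 + 130 = 145)
(-767 + 4193)*(q(25, T(-5)) + 848) = (-767 + 4193)*(145 + 848) = 3426*993 = 3402018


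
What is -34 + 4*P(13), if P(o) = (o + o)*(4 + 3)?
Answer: 694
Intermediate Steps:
P(o) = 14*o (P(o) = (2*o)*7 = 14*o)
-34 + 4*P(13) = -34 + 4*(14*13) = -34 + 4*182 = -34 + 728 = 694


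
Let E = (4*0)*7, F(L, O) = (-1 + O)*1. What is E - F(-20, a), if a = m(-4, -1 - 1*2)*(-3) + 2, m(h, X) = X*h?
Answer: 35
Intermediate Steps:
a = -34 (a = ((-1 - 1*2)*(-4))*(-3) + 2 = ((-1 - 2)*(-4))*(-3) + 2 = -3*(-4)*(-3) + 2 = 12*(-3) + 2 = -36 + 2 = -34)
F(L, O) = -1 + O
E = 0 (E = 0*7 = 0)
E - F(-20, a) = 0 - (-1 - 34) = 0 - 1*(-35) = 0 + 35 = 35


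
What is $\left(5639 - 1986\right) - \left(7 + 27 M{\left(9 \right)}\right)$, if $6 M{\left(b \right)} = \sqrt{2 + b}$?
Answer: $3646 - \frac{9 \sqrt{11}}{2} \approx 3631.1$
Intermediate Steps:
$M{\left(b \right)} = \frac{\sqrt{2 + b}}{6}$
$\left(5639 - 1986\right) - \left(7 + 27 M{\left(9 \right)}\right) = \left(5639 - 1986\right) - \left(7 + 27 \frac{\sqrt{2 + 9}}{6}\right) = 3653 - \left(7 + 27 \frac{\sqrt{11}}{6}\right) = 3653 - \left(7 + \frac{9 \sqrt{11}}{2}\right) = 3646 - \frac{9 \sqrt{11}}{2}$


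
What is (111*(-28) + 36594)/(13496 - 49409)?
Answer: -11162/11971 ≈ -0.93242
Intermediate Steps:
(111*(-28) + 36594)/(13496 - 49409) = (-3108 + 36594)/(-35913) = 33486*(-1/35913) = -11162/11971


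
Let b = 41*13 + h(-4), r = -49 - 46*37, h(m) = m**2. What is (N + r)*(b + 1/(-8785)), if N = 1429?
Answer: -221856344/1255 ≈ -1.7678e+5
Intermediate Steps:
r = -1751 (r = -49 - 1702 = -1751)
b = 549 (b = 41*13 + (-4)**2 = 533 + 16 = 549)
(N + r)*(b + 1/(-8785)) = (1429 - 1751)*(549 + 1/(-8785)) = -322*(549 - 1/8785) = -322*4822964/8785 = -221856344/1255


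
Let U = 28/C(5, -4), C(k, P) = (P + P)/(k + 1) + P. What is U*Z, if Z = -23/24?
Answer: 161/32 ≈ 5.0313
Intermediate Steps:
Z = -23/24 (Z = -23*1/24 = -23/24 ≈ -0.95833)
C(k, P) = P + 2*P/(1 + k) (C(k, P) = (2*P)/(1 + k) + P = 2*P/(1 + k) + P = P + 2*P/(1 + k))
U = -21/4 (U = 28/((-4*(3 + 5)/(1 + 5))) = 28/((-4*8/6)) = 28/((-4*⅙*8)) = 28/(-16/3) = 28*(-3/16) = -21/4 ≈ -5.2500)
U*Z = -21/4*(-23/24) = 161/32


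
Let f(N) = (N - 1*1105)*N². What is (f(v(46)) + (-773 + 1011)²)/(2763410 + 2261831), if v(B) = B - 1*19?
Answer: -729218/5025241 ≈ -0.14511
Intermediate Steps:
v(B) = -19 + B (v(B) = B - 19 = -19 + B)
f(N) = N²*(-1105 + N) (f(N) = (N - 1105)*N² = (-1105 + N)*N² = N²*(-1105 + N))
(f(v(46)) + (-773 + 1011)²)/(2763410 + 2261831) = ((-19 + 46)²*(-1105 + (-19 + 46)) + (-773 + 1011)²)/(2763410 + 2261831) = (27²*(-1105 + 27) + 238²)/5025241 = (729*(-1078) + 56644)*(1/5025241) = (-785862 + 56644)*(1/5025241) = -729218*1/5025241 = -729218/5025241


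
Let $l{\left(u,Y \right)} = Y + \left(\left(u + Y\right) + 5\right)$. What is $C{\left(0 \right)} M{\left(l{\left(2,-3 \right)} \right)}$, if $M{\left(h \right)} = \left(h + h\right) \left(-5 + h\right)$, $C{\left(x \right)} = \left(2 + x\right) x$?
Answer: $0$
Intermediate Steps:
$l{\left(u,Y \right)} = 5 + u + 2 Y$ ($l{\left(u,Y \right)} = Y + \left(\left(Y + u\right) + 5\right) = Y + \left(5 + Y + u\right) = 5 + u + 2 Y$)
$C{\left(x \right)} = x \left(2 + x\right)$
$M{\left(h \right)} = 2 h \left(-5 + h\right)$
$C{\left(0 \right)} M{\left(l{\left(2,-3 \right)} \right)} = 0 \left(2 + 0\right) 2 \left(5 + 2 + 2 \left(-3\right)\right) \left(-5 + \left(5 + 2 + 2 \left(-3\right)\right)\right) = 0 \cdot 2 \cdot 2 \left(5 + 2 - 6\right) \left(-5 + \left(5 + 2 - 6\right)\right) = 0 \cdot 2 \cdot 1 \left(-5 + 1\right) = 0 \cdot 2 \cdot 1 \left(-4\right) = 0 \left(-8\right) = 0$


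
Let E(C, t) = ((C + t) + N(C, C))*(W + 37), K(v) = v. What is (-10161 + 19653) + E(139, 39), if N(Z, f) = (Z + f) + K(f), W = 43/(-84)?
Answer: 374429/12 ≈ 31202.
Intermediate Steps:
W = -43/84 (W = 43*(-1/84) = -43/84 ≈ -0.51190)
N(Z, f) = Z + 2*f (N(Z, f) = (Z + f) + f = Z + 2*f)
E(C, t) = 3065*C/21 + 3065*t/84 (E(C, t) = ((C + t) + (C + 2*C))*(-43/84 + 37) = ((C + t) + 3*C)*(3065/84) = (t + 4*C)*(3065/84) = 3065*C/21 + 3065*t/84)
(-10161 + 19653) + E(139, 39) = (-10161 + 19653) + ((3065/21)*139 + (3065/84)*39) = 9492 + (426035/21 + 39845/28) = 9492 + 260525/12 = 374429/12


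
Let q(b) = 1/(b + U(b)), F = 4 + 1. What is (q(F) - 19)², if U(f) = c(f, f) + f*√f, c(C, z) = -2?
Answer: 2435487/6728 - 11035*√5/6728 ≈ 358.33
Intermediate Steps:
F = 5
U(f) = -2 + f^(3/2) (U(f) = -2 + f*√f = -2 + f^(3/2))
q(b) = 1/(-2 + b + b^(3/2)) (q(b) = 1/(b + (-2 + b^(3/2))) = 1/(-2 + b + b^(3/2)))
(q(F) - 19)² = (1/(-2 + 5 + 5^(3/2)) - 19)² = (1/(-2 + 5 + 5*√5) - 19)² = (1/(3 + 5*√5) - 19)² = (-19 + 1/(3 + 5*√5))²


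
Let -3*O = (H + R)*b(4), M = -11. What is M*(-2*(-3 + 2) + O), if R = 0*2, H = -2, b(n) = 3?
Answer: -44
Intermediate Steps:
R = 0
O = 2 (O = -(-2 + 0)*3/3 = -(-2)*3/3 = -⅓*(-6) = 2)
M*(-2*(-3 + 2) + O) = -11*(-2*(-3 + 2) + 2) = -11*(-2*(-1) + 2) = -11*(2 + 2) = -11*4 = -44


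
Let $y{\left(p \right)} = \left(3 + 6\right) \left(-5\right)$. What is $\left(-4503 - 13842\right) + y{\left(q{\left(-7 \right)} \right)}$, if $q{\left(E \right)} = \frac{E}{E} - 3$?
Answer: $-18390$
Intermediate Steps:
$q{\left(E \right)} = -2$ ($q{\left(E \right)} = 1 - 3 = -2$)
$y{\left(p \right)} = -45$ ($y{\left(p \right)} = 9 \left(-5\right) = -45$)
$\left(-4503 - 13842\right) + y{\left(q{\left(-7 \right)} \right)} = \left(-4503 - 13842\right) - 45 = -18345 - 45 = -18390$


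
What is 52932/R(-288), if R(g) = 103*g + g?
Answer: -4411/2496 ≈ -1.7672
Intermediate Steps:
R(g) = 104*g
52932/R(-288) = 52932/((104*(-288))) = 52932/(-29952) = 52932*(-1/29952) = -4411/2496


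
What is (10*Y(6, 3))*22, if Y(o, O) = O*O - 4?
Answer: 1100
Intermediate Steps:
Y(o, O) = -4 + O² (Y(o, O) = O² - 4 = -4 + O²)
(10*Y(6, 3))*22 = (10*(-4 + 3²))*22 = (10*(-4 + 9))*22 = (10*5)*22 = 50*22 = 1100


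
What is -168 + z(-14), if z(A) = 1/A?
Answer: -2353/14 ≈ -168.07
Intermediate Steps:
-168 + z(-14) = -168 + 1/(-14) = -168 - 1/14 = -2353/14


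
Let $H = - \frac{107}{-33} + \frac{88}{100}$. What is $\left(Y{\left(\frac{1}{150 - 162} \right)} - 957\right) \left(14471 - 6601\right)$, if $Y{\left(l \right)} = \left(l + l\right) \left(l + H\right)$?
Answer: $- \frac{1658115347}{220} \approx -7.5369 \cdot 10^{6}$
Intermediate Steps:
$H = \frac{3401}{825}$ ($H = \left(-107\right) \left(- \frac{1}{33}\right) + 88 \cdot \frac{1}{100} = \frac{107}{33} + \frac{22}{25} = \frac{3401}{825} \approx 4.1224$)
$Y{\left(l \right)} = 2 l \left(\frac{3401}{825} + l\right)$ ($Y{\left(l \right)} = \left(l + l\right) \left(l + \frac{3401}{825}\right) = 2 l \left(\frac{3401}{825} + l\right)$)
$\left(Y{\left(\frac{1}{150 - 162} \right)} - 957\right) \left(14471 - 6601\right) = \left(\frac{2 \left(3401 + \frac{825}{150 - 162}\right)}{825 \left(150 - 162\right)} - 957\right) \left(14471 - 6601\right) = \left(\frac{2 \left(3401 + \frac{825}{-12}\right)}{825 \left(-12\right)} - 957\right) 7870 = \left(\frac{2}{825} \left(- \frac{1}{12}\right) \left(3401 + 825 \left(- \frac{1}{12}\right)\right) - 957\right) 7870 = \left(\frac{2}{825} \left(- \frac{1}{12}\right) \left(3401 - \frac{275}{4}\right) - 957\right) 7870 = \left(\frac{2}{825} \left(- \frac{1}{12}\right) \frac{13329}{4} - 957\right) 7870 = \left(- \frac{1481}{2200} - 957\right) 7870 = \left(- \frac{2106881}{2200}\right) 7870 = - \frac{1658115347}{220}$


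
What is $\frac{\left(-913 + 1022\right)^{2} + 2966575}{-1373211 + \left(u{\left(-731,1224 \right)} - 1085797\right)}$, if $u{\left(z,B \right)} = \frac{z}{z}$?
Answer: $- \frac{2978456}{2459007} \approx -1.2112$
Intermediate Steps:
$u{\left(z,B \right)} = 1$
$\frac{\left(-913 + 1022\right)^{2} + 2966575}{-1373211 + \left(u{\left(-731,1224 \right)} - 1085797\right)} = \frac{\left(-913 + 1022\right)^{2} + 2966575}{-1373211 + \left(1 - 1085797\right)} = \frac{109^{2} + 2966575}{-1373211 - 1085796} = \frac{11881 + 2966575}{-2459007} = 2978456 \left(- \frac{1}{2459007}\right) = - \frac{2978456}{2459007}$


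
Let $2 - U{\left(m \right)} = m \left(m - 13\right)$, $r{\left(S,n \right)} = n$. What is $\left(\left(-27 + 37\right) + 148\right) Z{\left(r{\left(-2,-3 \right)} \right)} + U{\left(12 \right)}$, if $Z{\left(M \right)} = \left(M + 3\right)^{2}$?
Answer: $14$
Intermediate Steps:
$U{\left(m \right)} = 2 - m \left(-13 + m\right)$ ($U{\left(m \right)} = 2 - m \left(m - 13\right) = 2 - m \left(-13 + m\right)$)
$Z{\left(M \right)} = \left(3 + M\right)^{2}$
$\left(\left(-27 + 37\right) + 148\right) Z{\left(r{\left(-2,-3 \right)} \right)} + U{\left(12 \right)} = \left(\left(-27 + 37\right) + 148\right) \left(3 - 3\right)^{2} + \left(2 - 12^{2} + 13 \cdot 12\right) = \left(10 + 148\right) 0^{2} + \left(2 - 144 + 156\right) = 158 \cdot 0 + \left(2 - 144 + 156\right) = 0 + 14 = 14$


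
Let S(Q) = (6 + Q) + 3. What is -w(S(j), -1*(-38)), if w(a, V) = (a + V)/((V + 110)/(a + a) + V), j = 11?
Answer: -580/417 ≈ -1.3909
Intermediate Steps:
S(Q) = 9 + Q
w(a, V) = (V + a)/(V + (110 + V)/(2*a)) (w(a, V) = (V + a)/((110 + V)/((2*a)) + V) = (V + a)/((110 + V)*(1/(2*a)) + V) = (V + a)/((110 + V)/(2*a) + V) = (V + a)/(V + (110 + V)/(2*a)))
-w(S(j), -1*(-38)) = -2*(9 + 11)*(-1*(-38) + (9 + 11))/(110 - 1*(-38) + 2*(-1*(-38))*(9 + 11)) = -2*20*(38 + 20)/(110 + 38 + 2*38*20) = -2*20*58/(110 + 38 + 1520) = -2*20*58/1668 = -1*580/417 = -580/417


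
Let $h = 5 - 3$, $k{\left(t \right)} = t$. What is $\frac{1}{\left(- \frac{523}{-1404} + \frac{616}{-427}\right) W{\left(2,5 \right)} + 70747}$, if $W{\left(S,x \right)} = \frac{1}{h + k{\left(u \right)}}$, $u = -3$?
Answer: $\frac{85644}{6059147717} \approx 1.4135 \cdot 10^{-5}$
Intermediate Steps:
$h = 2$
$W{\left(S,x \right)} = -1$ ($W{\left(S,x \right)} = \frac{1}{2 - 3} = \frac{1}{-1} = -1$)
$\frac{1}{\left(- \frac{523}{-1404} + \frac{616}{-427}\right) W{\left(2,5 \right)} + 70747} = \frac{1}{\left(- \frac{523}{-1404} + \frac{616}{-427}\right) \left(-1\right) + 70747} = \frac{1}{\left(\left(-523\right) \left(- \frac{1}{1404}\right) + 616 \left(- \frac{1}{427}\right)\right) \left(-1\right) + 70747} = \frac{1}{\left(\frac{523}{1404} - \frac{88}{61}\right) \left(-1\right) + 70747} = \frac{1}{\left(- \frac{91649}{85644}\right) \left(-1\right) + 70747} = \frac{1}{\frac{91649}{85644} + 70747} = \frac{1}{\frac{6059147717}{85644}} = \frac{85644}{6059147717}$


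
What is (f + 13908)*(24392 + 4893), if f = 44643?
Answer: 1714666035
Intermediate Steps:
(f + 13908)*(24392 + 4893) = (44643 + 13908)*(24392 + 4893) = 58551*29285 = 1714666035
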